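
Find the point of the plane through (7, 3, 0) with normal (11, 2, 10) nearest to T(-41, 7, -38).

(3, 15, 2)

The perpendicular from T has direction n = (11, 2, 10): r = (-41, 7, -38) + t(11, 2, 10).
Substitute into the plane: n·(T + tn) = 83 gives -817 + 225t = 83, so t = 4.
Foot = (-41, 7, -38) + 4·(11, 2, 10) = (3, 15, 2).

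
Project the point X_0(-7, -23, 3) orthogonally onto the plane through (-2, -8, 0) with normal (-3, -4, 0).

(2, -11, 3)

The perpendicular from X_0 has direction n = (-3, -4, 0): r = (-7, -23, 3) + μ(-3, -4, 0).
Substitute into the plane: n·(X_0 + μn) = 38 gives 113 + 25μ = 38, so μ = -3.
Foot = (-7, -23, 3) + (-3)·(-3, -4, 0) = (2, -11, 3).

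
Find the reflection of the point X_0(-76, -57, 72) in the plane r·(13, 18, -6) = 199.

n = (13, 18, -6), |n|² = 529, n·X_0 − 199 = -2645, so t = -2645/529 = -5.
Foot F = X_0 − (-5)·n = (-11, 33, 42); the reflection is 2F − X_0 = (54, 123, 12).

(54, 123, 12)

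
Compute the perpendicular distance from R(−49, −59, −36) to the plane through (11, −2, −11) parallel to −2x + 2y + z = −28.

19/3

Parallel planes share the normal n = (−2, 2, 1); since (11, −2, −11) lies on the plane, its equation is −2x + 2y + z = -37.
n = (−2, 2, 1); n·P − (-37) = -19; |n| = 3; distance = 19/3.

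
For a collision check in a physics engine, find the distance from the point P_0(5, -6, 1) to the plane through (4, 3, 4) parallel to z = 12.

Parallel planes share the normal n = (0, 0, 1); since (4, 3, 4) lies on the plane, its equation is z = 4.
d = |1·1 − 4| / √(0 + 0 + 1) = |-3| / 1 = 3.

3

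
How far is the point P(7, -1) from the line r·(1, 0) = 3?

4

The normal to the line is n = (1, 0) with |n| = 1.
|n·P − 3| = |7 − 3| = 4, so the distance is 4/1 = 4.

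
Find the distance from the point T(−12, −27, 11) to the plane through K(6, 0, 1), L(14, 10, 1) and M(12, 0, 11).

6√2/5

KL = (8, 10, 0) and KM = (6, 0, 10), so a normal is n = KL × KM = (100, −80, −60).
n = (100, −80, −60); n·P − 540 = -240; |n| = 100√2; distance = 240/(100√2) = 6√2/5.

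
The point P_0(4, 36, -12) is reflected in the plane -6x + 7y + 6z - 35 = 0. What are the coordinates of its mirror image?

With n = (-6, 7, 6), the signed offset is (n·P_0 − 35)/|n|² = 121/121 = 1.
P_0' = P_0 − 2t·n = (4, 36, -12) − 2·(-6, 7, 6) = (16, 22, -24).

(16, 22, -24)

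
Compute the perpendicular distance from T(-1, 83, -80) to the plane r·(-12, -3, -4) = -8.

7

Normal vector n = (-12, -3, -4), and n·(-1, 83, -80) - (-8) = 91.
|n| = √(144 + 9 + 16) = 13, so the distance is |91|/13 = 7.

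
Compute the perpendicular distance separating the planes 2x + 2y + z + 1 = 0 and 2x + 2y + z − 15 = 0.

Both planes have normal n = (2, 2, 1), |n| = 3. Any point on the first plane is at distance |15 − (-1)|/|n| = 16/3 from the second.

16/3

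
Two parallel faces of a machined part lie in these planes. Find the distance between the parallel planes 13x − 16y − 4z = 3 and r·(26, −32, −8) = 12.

1/7

Divide the second equation by 2 to match normals: 13x − 16y − 4z = 6.
Both planes have normal n = (13, −16, −4), |n| = 21. Any point on the first plane is at distance |6 − 3|/|n| = 3/21 = 1/7 from the second.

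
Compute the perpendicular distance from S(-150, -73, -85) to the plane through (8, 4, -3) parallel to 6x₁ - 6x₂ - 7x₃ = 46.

8

Parallel planes share the normal n = (6, -6, -7); since (8, 4, -3) lies on the plane, its equation is 6x₁ - 6x₂ - 7x₃ = 45.
Then n·(-150, -73, -85) - 45 = 88.
|n| = √(36 + 36 + 49) = 11, so the distance is |88|/11 = 8.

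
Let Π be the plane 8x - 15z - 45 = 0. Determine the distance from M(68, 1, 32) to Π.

Normal vector n = (8, 0, -15), and n·(68, 1, 32) - 45 = 19.
|n| = √(64 + 0 + 225) = 17, so the distance is |19|/17 = 19/17.

19/17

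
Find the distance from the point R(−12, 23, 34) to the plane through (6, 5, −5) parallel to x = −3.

Parallel planes share the normal n = (1, 0, 0); since (6, 5, −5) lies on the plane, its equation is x = 6.
d = |1·(-12) − 6| / √(1 + 0 + 0) = |-18| / 1 = 18.

18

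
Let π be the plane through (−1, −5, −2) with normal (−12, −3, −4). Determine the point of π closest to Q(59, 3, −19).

(11, -9, -35)

n = (−12, −3, −4), |n|² = 169, and n·Q − 35 = -676.
t = -676/169 = -4, so the foot is Q − t·n = (59, 3, −19) − (-4)·(−12, −3, −4) = (11, −9, −35).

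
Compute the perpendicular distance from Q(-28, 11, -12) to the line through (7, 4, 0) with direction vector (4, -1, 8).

Direction vector d = (4, -1, 8).
AP = (-35, 7, -12); AP·d = -243, |AP|² = 1418, |d|² = 81.
distance² = |AP|² − (AP·d)²/|d|² = 1418 − 59049/81 = 689, so the distance is √689.

√689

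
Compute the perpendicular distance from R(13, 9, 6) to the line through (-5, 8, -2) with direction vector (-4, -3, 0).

2√41

Direction vector d = (-4, -3, 0).
AP = (18, 1, 8); AP·d = -75, |AP|² = 389, |d|² = 25.
distance² = |AP|² − (AP·d)²/|d|² = 389 − 5625/25 = 164, so the distance is 2√41.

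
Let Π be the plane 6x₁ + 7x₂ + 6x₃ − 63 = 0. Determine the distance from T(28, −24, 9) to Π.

9/11

n = (6, 7, 6); n·P − 63 = -9; |n| = 11; distance = 9/11.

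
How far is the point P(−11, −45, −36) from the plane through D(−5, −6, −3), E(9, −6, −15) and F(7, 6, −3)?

3

DE = (14, 0, −12) and DF = (12, 12, 0), so a normal is n = DE × DF = (144, −144, 168).
Then n·(−11, −45, −36) − (−360) = −792.
|n| = √(20736 + 20736 + 28224) = 264, so the distance is |-792|/264 = 3.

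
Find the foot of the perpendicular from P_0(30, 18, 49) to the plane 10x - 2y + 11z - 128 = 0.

n = (10, -2, 11), |n|² = 225, and n·P_0 − 128 = 675.
t = 675/225 = 3, so the foot is P_0 − t·n = (30, 18, 49) − 3·(10, -2, 11) = (0, 24, 16).

(0, 24, 16)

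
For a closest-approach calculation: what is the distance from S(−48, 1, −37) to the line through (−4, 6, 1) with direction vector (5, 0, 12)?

√701

Direction vector d = (5, 0, 12).
AP = (−44, −5, −38), and AP × d = (−60, 338, 25).
|AP × d|² = 118469 and |d|² = 169, so the distance is √(118469/169) = √701.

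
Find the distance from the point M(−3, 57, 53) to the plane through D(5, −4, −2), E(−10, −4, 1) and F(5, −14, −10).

DE = (−15, 0, 3) and DF = (0, −10, −8), so a normal is n = DE × DF = (30, −120, 150).
Then n·(−3, 57, 53) − 330 = 690.
|n| = √(900 + 14400 + 22500) = 30√42, so the distance is |690|/(30√42) = 23/√42.

23/√42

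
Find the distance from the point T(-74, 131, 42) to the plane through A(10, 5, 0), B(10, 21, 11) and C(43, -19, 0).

AB = (0, 16, 11) and AC = (33, -24, 0), so a normal is n = AB × AC = (264, 363, -528).
Then n·(-74, 131, 42) - 4455 = 1386.
|n| = √(69696 + 131769 + 278784) = 693, so the distance is |1386|/693 = 2.

2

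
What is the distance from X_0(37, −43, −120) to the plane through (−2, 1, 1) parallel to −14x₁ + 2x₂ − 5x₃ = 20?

29/15

Parallel planes share the normal n = (−14, 2, −5); since (−2, 1, 1) lies on the plane, its equation is −14x₁ + 2x₂ − 5x₃ = 25.
d = |(-14)·37 + 2·(-43) + (-5)·(-120) − 25| / √(196 + 4 + 25) = |-29| / 15 = 29/15.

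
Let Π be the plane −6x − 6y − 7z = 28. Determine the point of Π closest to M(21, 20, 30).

The perpendicular from M has direction n = (−6, −6, −7): r = (21, 20, 30) + t(−6, −6, −7).
Substitute into the plane: n·(M + tn) = 28 gives -456 + 121t = 28, so t = 4.
Foot = (21, 20, 30) + 4·(−6, −6, −7) = (−3, −4, 2).

(-3, -4, 2)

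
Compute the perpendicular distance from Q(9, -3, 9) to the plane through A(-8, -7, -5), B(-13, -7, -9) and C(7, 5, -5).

AB = (-5, 0, -4) and AC = (15, 12, 0), so a normal is n = AB × AC = (48, -60, -60).
d = |48·9 + (-60)·(-3) + (-60)·9 − 336| / √(2304 + 3600 + 3600) = |-264| / (12√66) = √66/3.

22/√66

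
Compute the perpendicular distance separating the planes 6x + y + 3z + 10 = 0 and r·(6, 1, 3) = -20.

5√46/23

With common normal n = (6, 1, 3) (|n| = √46), the distance is |(-10) − (-20)|/|n| = 10/√46.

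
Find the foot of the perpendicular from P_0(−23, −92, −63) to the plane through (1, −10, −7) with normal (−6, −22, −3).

n = (−6, −22, −3), |n|² = 529, and n·P_0 − 235 = 2116.
t = 2116/529 = 4, so the foot is P_0 − t·n = (−23, −92, −63) − 4·(−6, −22, −3) = (1, −4, −51).

(1, -4, -51)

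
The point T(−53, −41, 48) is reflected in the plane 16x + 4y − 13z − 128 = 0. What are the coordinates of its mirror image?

n = (16, 4, −13), |n|² = 441, n·T − 128 = -1764, so t = -1764/441 = -4.
Foot F = T − (-4)·n = (11, −25, −4); the reflection is 2F − T = (75, −9, −56).

(75, -9, -56)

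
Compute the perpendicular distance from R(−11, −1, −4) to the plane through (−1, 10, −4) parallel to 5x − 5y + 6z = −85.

5√86/86

Parallel planes share the normal n = (5, −5, 6); since (−1, 10, −4) lies on the plane, its equation is 5x − 5y + 6z = -79.
d = |5·(-11) + (-5)·(-1) + 6·(-4) − (-79)| / √(25 + 25 + 36) = |5| / √86 = 5√86/86.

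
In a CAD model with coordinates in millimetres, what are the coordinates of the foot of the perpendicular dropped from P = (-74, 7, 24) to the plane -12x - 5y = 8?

(-14, 32, 24)

The perpendicular from P has direction n = (-12, -5, 0): r = (-74, 7, 24) + μ(-12, -5, 0).
Substitute into the plane: n·(P + μn) = 8 gives 853 + 169μ = 8, so μ = -5.
Foot = (-74, 7, 24) + (-5)·(-12, -5, 0) = (-14, 32, 24).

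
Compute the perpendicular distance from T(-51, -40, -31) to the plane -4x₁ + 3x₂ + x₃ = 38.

Normal vector n = (-4, 3, 1), and n·(-51, -40, -31) - 38 = 15.
|n| = √(16 + 9 + 1) = √26, so the distance is |15|/√26 = 15√26/26.

15/√26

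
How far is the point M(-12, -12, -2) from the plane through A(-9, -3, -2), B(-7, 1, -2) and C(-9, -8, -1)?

AB = (2, 4, 0) and AC = (0, -5, 1), so a normal is n = AB × AC = (4, -2, -10).
n = (4, -2, -10); n·P − (-10) = 6; |n| = 2√30; distance = 6/(2√30) = 3/√30.

3/√30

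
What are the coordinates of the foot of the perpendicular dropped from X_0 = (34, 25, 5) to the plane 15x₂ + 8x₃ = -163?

(34, -5, -11)

n = (0, 15, 8), |n|² = 289, and n·X_0 − (-163) = 578.
t = 578/289 = 2, so the foot is X_0 − t·n = (34, 25, 5) − 2·(0, 15, 8) = (34, -5, -11).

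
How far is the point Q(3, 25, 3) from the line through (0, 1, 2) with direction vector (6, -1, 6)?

√586

Direction vector d = (6, -1, 6).
AP = (3, 24, 1); AP·d = 0, |AP|² = 586, |d|² = 73.
distance² = |AP|² − (AP·d)²/|d|² = 586 − 0/73 = 586, so the distance is √586.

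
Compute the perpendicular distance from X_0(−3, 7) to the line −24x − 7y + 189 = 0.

212/25

d = |(-24)·(-3) + (-7)·7 − (-189)| / √(576 + 49) = |212|/25 = 212/25.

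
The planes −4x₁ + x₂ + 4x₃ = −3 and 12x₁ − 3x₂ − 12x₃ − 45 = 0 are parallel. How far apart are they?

4√33/11

Divide the second equation by -3 to match normals: −4x₁ + x₂ + 4x₃ = -15.
Both planes have normal n = (−4, 1, 4), |n| = √33. Any point on the first plane is at distance |(-15) − (-3)|/|n| = 12/√33 from the second.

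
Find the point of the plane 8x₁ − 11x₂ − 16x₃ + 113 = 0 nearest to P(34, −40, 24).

(26, -29, 40)

n = (8, −11, −16), |n|² = 441, and n·P − (-113) = 441.
t = 441/441 = 1, so the foot is P − t·n = (34, −40, 24) − 1·(8, −11, −16) = (26, −29, 40).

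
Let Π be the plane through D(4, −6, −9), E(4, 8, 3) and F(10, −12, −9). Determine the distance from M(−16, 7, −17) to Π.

14/11

DE = (0, 14, 12) and DF = (6, −6, 0), so a normal is n = DE × DF = (72, 72, −84).
Then n·(−16, 7, −17) − 612 = 168.
|n| = √(5184 + 5184 + 7056) = 132, so the distance is |168|/132 = 14/11.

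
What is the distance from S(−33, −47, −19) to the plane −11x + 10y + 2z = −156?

11/15

n = (−11, 10, 2); n·P − (-156) = 11; |n| = 15; distance = 11/15.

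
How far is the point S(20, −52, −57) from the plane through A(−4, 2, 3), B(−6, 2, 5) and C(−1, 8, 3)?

6

AB = (−2, 0, 2) and AC = (3, 6, 0), so a normal is n = AB × AC = (−12, 6, −12).
n = (−12, 6, −12); n·P − 24 = 108; |n| = 18; distance = 108/18 = 6.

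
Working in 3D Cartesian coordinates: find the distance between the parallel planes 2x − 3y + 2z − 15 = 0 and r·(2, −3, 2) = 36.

Both planes have normal n = (2, −3, 2), |n| = √17. Any point on the first plane is at distance |36 − 15|/|n| = 21/√17 from the second.

21√17/17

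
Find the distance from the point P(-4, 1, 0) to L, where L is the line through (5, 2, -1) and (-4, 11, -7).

A direction vector is d = (-9, 9, -6).
AP = (-9, -1, 1), and AP × d = (-3, -63, -90).
|AP × d|² = 12078 and |d|² = 198, so the distance is √(12078/198) = √61.

√61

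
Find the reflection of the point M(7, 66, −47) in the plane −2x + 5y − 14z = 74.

With n = (−2, 5, −14), the signed offset is (n·M − 74)/|n|² = 900/225 = 4.
M' = M − 2t·n = (7, 66, −47) − 8·(−2, 5, −14) = (23, 26, 65).

(23, 26, 65)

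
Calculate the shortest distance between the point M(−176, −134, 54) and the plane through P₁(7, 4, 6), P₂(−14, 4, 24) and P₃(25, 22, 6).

6

P₁P₂ = (−21, 0, 18) and P₁P₃ = (18, 18, 0), so a normal is n = P₁P₂ × P₁P₃ = (−324, 324, −378).
d = |(-324)·(-176) + 324·(-134) + (-378)·54 − (-3240)| / √(104976 + 104976 + 142884) = |-3564| / 594 = 6.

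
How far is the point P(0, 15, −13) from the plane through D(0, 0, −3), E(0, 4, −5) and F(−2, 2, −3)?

DE = (0, 4, −2) and DF = (−2, 2, 0), so a normal is n = DE × DF = (4, 4, 8).
Then n·(0, 15, −13) − (−24) = −20.
|n| = √(16 + 16 + 64) = 4√6, so the distance is |-20|/(4√6) = 5√6/6.

5/√6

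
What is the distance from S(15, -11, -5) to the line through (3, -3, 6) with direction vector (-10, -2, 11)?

Direction vector d = (-10, -2, 11).
AP = (12, -8, -11), and AP × d = (-110, -22, -104).
|AP × d|² = 23400 and |d|² = 225, so the distance is √(23400/225) = √104 = 2√26.

2√26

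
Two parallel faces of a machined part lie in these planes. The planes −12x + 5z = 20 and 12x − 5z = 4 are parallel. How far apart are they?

24/13

Divide the second equation by -1 to match normals: −12x + 5z = -4.
Both planes have normal n = (−12, 0, 5), |n| = 13. Any point on the first plane is at distance |(-4) − 20|/|n| = 24/13 from the second.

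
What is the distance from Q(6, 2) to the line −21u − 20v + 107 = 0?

The normal to the line is n = (−21, −20) with |n| = 29.
|n·Q − (-107)| = |-166 − (-107)| = 59, so the distance is 59/29.

59/29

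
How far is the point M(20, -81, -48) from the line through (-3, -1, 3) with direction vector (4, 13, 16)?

√2474

Direction vector d = (4, 13, 16).
AP = (23, -80, -51), and AP × d = (-617, -572, 619).
|AP × d|² = 1091034 and |d|² = 441, so the distance is √(1091034/441) = √2474.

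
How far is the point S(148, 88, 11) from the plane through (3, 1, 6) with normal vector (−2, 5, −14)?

5

The plane has equation n·(r − (3, 1, 6)) = 0, i.e. n·r = -85.
d = |(-2)·148 + 5·88 + (-14)·11 − (-85)| / √(4 + 25 + 196) = |75| / 15 = 5.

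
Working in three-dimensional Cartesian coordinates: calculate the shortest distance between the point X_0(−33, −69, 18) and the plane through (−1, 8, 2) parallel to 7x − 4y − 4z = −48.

Parallel planes share the normal n = (7, −4, −4); since (−1, 8, 2) lies on the plane, its equation is 7x − 4y − 4z = -47.
d = |7·(-33) + (-4)·(-69) + (-4)·18 − (-47)| / √(49 + 16 + 16) = |20| / 9 = 20/9.

20/9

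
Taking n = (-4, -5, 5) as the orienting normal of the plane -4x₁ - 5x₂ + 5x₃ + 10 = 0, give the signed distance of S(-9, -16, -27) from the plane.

n·S − (-10) = -9.
|n| = √66, so the signed distance is -9/√66.

-9/√66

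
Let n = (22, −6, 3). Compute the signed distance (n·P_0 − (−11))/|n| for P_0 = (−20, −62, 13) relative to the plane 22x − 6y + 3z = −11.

n·P_0 − (-11) = -18.
|n| = 23, so the signed distance is -18/23.

-18/23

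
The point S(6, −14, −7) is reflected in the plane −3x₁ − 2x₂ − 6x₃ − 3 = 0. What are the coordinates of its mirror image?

(12, -10, 5)

n = (−3, −2, −6), |n|² = 49, n·S − 3 = 49, so t = 49/49 = 1.
Foot F = S − 1·n = (9, −12, −1); the reflection is 2F − S = (12, −10, 5).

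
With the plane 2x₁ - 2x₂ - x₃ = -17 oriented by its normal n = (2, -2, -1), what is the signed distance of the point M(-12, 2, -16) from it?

n·M − (-17) = 5.
|n| = 3, so the signed distance is 5/3.

5/3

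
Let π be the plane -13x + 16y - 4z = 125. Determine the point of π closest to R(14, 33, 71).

(85/7, 247/7, 493/7)

The perpendicular from R has direction n = (-13, 16, -4): r = (14, 33, 71) + λ(-13, 16, -4).
Substitute into the plane: n·(R + λn) = 125 gives 62 + 441λ = 125, so λ = 1/7.
Foot = (14, 33, 71) + (1/7)·(-13, 16, -4) = (85/7, 247/7, 493/7).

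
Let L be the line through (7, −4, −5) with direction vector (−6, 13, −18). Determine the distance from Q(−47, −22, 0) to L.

√3265

Direction vector d = (−6, 13, −18).
AP = (−54, −18, 5), and AP × d = (259, −1002, −810).
|AP × d|² = 1727185 and |d|² = 529, so the distance is √(1727185/529) = √3265.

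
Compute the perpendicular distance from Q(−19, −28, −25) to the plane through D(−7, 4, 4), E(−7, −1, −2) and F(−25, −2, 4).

DE = (0, −5, −6) and DF = (−18, −6, 0), so a normal is n = DE × DF = (−36, 108, −90).
d = |(-36)·(-19) + 108·(-28) + (-90)·(-25) − 324| / √(1296 + 11664 + 8100) = |-414| / (18√65) = 23/√65.

23√65/65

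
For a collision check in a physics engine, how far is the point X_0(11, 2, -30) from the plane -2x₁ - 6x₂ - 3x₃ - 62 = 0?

6/7

Normal vector n = (-2, -6, -3), and n·(11, 2, -30) - 62 = -6.
|n| = √(4 + 36 + 9) = 7, so the distance is |-6|/7 = 6/7.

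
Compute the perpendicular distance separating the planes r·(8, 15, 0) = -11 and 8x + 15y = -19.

8/17

With common normal n = (8, 15, 0) (|n| = 17), the distance is |(-11) − (-19)|/|n| = 8/17.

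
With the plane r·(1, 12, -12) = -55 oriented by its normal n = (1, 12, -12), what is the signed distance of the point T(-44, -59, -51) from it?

n·T − (-55) = -85.
|n| = 17, so the signed distance is -85/17 = -5.

-5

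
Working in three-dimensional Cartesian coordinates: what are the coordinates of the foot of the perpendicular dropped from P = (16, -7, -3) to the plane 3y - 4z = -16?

(16, -196/25, -47/25)

n = (0, 3, -4), |n|² = 25, and n·P − (-16) = 7.
t = 7/25, so the foot is P − t·n = (16, -7, -3) − (7/25)·(0, 3, -4) = (16, -196/25, -47/25).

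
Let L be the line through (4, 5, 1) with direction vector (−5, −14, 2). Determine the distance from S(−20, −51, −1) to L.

Direction vector d = (−5, −14, 2).
AP = (−24, −56, −2), and AP × d = (−140, 58, 56).
|AP × d|² = 26100 and |d|² = 225, so the distance is √(26100/225) = √116 = 2√29.

2√29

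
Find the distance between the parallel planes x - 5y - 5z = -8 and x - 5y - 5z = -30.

With common normal n = (1, -5, -5) (|n| = √51), the distance is |(-8) − (-30)|/|n| = 22/√51 = 22√51/51.

22√51/51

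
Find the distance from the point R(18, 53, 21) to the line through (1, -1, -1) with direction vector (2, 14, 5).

√89

Direction vector d = (2, 14, 5).
AP = (17, 54, 22); AP·d = 900, |AP|² = 3689, |d|² = 225.
distance² = |AP|² − (AP·d)²/|d|² = 3689 − 810000/225 = 89, so the distance is √89.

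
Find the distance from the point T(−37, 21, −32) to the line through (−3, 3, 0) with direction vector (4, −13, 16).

2√185

Direction vector d = (4, −13, 16).
AP = (−34, 18, −32), and AP × d = (−128, 416, 370).
|AP × d|² = 326340 and |d|² = 441, so the distance is √(326340/441) = √740 = 2√185.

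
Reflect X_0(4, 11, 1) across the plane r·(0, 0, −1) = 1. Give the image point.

With n = (0, 0, −1), the signed offset is (n·X_0 − 1)/|n|² = -2/1 = -2.
X_0' = X_0 − 2t·n = (4, 11, 1) − (-4)·(0, 0, −1) = (4, 11, −3).

(4, 11, -3)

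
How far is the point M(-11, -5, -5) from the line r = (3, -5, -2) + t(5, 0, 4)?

Direction vector d = (5, 0, 4).
AP = (-14, 0, -3), and AP × d = (0, 41, 0).
|AP × d|² = 1681 and |d|² = 41, so the distance is √(1681/41) = √41.

√41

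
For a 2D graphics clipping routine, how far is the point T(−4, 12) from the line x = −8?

d = |1·(-4) + 0·12 − (-8)| / √(1 + 0) = |4|/1 = 4.

4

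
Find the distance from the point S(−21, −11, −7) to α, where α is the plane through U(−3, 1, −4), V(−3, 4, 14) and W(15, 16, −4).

21/√62

UV = (0, 3, 18) and UW = (18, 15, 0), so a normal is n = UV × UW = (−270, 324, −54).
d = |(-270)·(-21) + 324·(-11) + (-54)·(-7) − 1350| / √(72900 + 104976 + 2916) = |1134| / (54√62) = 21/√62.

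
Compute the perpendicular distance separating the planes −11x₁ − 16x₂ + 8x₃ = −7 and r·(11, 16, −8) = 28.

Divide the second equation by -1 to match normals: −11x₁ − 16x₂ + 8x₃ = -28.
Both planes have normal n = (−11, −16, 8), |n| = 21. Any point on the first plane is at distance |(-28) − (-7)|/|n| = 21/21 = 1 from the second.

1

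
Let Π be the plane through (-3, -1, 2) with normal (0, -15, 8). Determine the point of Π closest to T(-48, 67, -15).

(-48, 7, 17)

The perpendicular from T has direction n = (0, -15, 8): r = (-48, 67, -15) + μ(0, -15, 8).
Substitute into the plane: n·(T + μn) = 31 gives -1125 + 289μ = 31, so μ = 4.
Foot = (-48, 67, -15) + 4·(0, -15, 8) = (-48, 7, 17).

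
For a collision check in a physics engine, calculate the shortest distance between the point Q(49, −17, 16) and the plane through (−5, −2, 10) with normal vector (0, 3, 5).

15√34/34

The plane has equation n·(r − (−5, −2, 10)) = 0, i.e. n·r = 44.
Then n·(49, −17, 16) − 44 = −15.
|n| = √(0 + 9 + 25) = √34, so the distance is |-15|/√34 = 15/√34.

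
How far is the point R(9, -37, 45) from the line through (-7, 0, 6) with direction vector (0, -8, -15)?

√2857

Direction vector d = (0, -8, -15).
AP = (16, -37, 39), and AP × d = (867, 240, -128).
|AP × d|² = 825673 and |d|² = 289, so the distance is √(825673/289) = √2857.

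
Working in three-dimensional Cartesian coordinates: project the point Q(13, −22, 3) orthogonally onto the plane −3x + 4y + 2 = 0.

n = (−3, 4, 0), |n|² = 25, and n·Q − (-2) = -125.
t = -125/25 = -5, so the foot is Q − t·n = (13, −22, 3) − (-5)·(−3, 4, 0) = (−2, −2, 3).

(-2, -2, 3)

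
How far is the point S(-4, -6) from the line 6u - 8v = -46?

7

d = |6·(-4) + (-8)·(-6) − (-46)| / √(36 + 64) = |70|/10 = 7.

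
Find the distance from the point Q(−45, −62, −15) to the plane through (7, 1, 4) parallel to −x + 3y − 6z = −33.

Parallel planes share the normal n = (−1, 3, −6); since (7, 1, 4) lies on the plane, its equation is −x + 3y − 6z = -28.
Then n·(−45, −62, −15) − (−28) = −23.
|n| = √(1 + 9 + 36) = √46, so the distance is |-23|/√46 = 23/√46.

√46/2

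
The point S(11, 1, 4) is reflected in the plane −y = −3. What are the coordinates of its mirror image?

n = (0, −1, 0), |n|² = 1, n·S − (-3) = 2, so t = 2/1 = 2.
Foot F = S − 2·n = (11, 3, 4); the reflection is 2F − S = (11, 5, 4).

(11, 5, 4)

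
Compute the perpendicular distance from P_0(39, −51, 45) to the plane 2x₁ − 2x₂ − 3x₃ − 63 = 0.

d = |2·39 + (-2)·(-51) + (-3)·45 − 63| / √(4 + 4 + 9) = |-18| / √17 = 18√17/17.

18/√17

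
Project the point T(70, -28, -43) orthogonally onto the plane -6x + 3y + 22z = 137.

The perpendicular from T has direction n = (-6, 3, 22): r = (70, -28, -43) + λ(-6, 3, 22).
Substitute into the plane: n·(T + λn) = 137 gives -1450 + 529λ = 137, so λ = 3.
Foot = (70, -28, -43) + 3·(-6, 3, 22) = (52, -19, 23).

(52, -19, 23)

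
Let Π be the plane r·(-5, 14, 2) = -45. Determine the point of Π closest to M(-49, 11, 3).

(-39, -17, -1)

The perpendicular from M has direction n = (-5, 14, 2): r = (-49, 11, 3) + μ(-5, 14, 2).
Substitute into the plane: n·(M + μn) = -45 gives 405 + 225μ = -45, so μ = -2.
Foot = (-49, 11, 3) + (-2)·(-5, 14, 2) = (-39, -17, -1).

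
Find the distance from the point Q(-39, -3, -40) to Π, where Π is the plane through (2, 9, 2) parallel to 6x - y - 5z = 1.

Parallel planes share the normal n = (6, -1, -5); since (2, 9, 2) lies on the plane, its equation is 6x - y - 5z = -7.
Then n·(-39, -3, -40) - (-7) = -24.
|n| = √(36 + 1 + 25) = √62, so the distance is |-24|/√62 = 12√62/31.

24/√62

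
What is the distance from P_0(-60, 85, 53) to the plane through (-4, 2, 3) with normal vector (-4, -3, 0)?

5

The plane has equation n·(r − (-4, 2, 3)) = 0, i.e. n·r = 10.
n = (-4, -3, 0); n·P − 10 = -25; |n| = 5; distance = 25/5 = 5.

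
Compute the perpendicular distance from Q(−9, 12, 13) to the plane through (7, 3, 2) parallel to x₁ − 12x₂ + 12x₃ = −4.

Parallel planes share the normal n = (1, −12, 12); since (7, 3, 2) lies on the plane, its equation is x₁ − 12x₂ + 12x₃ = -5.
Then n·(−9, 12, 13) − (−5) = 8.
|n| = √(1 + 144 + 144) = 17, so the distance is |8|/17 = 8/17.

8/17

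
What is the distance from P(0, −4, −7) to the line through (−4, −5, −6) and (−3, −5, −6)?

√2

A direction vector is d = (1, 0, 0).
AP = (4, 1, −1); AP·d = 4, |AP|² = 18, |d|² = 1.
distance² = |AP|² − (AP·d)²/|d|² = 18 − 16/1 = 2, so the distance is √2.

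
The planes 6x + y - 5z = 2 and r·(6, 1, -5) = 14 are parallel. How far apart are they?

6√62/31

Both planes have normal n = (6, 1, -5), |n| = √62. Any point on the first plane is at distance |14 − 2|/|n| = 12/√62 from the second.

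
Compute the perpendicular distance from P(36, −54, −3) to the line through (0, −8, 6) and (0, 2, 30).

A direction vector is d = (0, 10, 24).
AP = (36, −46, −9), and AP × d = (−1014, −864, 360).
|AP × d|² = 1904292 and |d|² = 676, so the distance is √(1904292/676) = √2817 = 3√313.

3√313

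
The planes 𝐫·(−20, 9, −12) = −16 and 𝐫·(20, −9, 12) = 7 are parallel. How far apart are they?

9/25

Divide the second equation by -1 to match normals: −20x + 9y − 12z = -7.
Both planes have normal n = (−20, 9, −12), |n| = 25. Any point on the first plane is at distance |(-7) − (-16)|/|n| = 9/25 from the second.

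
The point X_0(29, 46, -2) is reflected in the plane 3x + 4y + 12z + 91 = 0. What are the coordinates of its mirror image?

(17, 30, -50)

n = (3, 4, 12), |n|² = 169, n·X_0 − (-91) = 338, so t = 338/169 = 2.
Foot F = X_0 − 2·n = (23, 38, -26); the reflection is 2F − X_0 = (17, 30, -50).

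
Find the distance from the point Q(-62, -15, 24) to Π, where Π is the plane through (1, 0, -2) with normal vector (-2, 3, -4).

23√29/29

The plane has equation n·(r − (1, 0, -2)) = 0, i.e. n·r = 6.
Then n·(-62, -15, 24) - 6 = -23.
|n| = √(4 + 9 + 16) = √29, so the distance is |-23|/√29 = 23/√29.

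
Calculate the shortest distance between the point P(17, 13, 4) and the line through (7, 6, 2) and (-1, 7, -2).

6√2

A direction vector is d = (-8, 1, -4).
AP = (10, 7, 2), and AP × d = (-30, 24, 66).
|AP × d|² = 5832 and |d|² = 81, so the distance is √(5832/81) = √72 = 6√2.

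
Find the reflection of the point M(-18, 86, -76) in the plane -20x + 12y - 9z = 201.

With n = (-20, 12, -9), the signed offset is (n·M − 201)/|n|² = 1875/625 = 3.
M' = M − 2t·n = (-18, 86, -76) − 6·(-20, 12, -9) = (102, 14, -22).

(102, 14, -22)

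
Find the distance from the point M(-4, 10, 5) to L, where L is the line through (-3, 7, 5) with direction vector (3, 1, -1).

Direction vector d = (3, 1, -1).
AP = (-1, 3, 0), and AP × d = (-3, -1, -10).
|AP × d|² = 110 and |d|² = 11, so the distance is √(110/11) = √10.

√10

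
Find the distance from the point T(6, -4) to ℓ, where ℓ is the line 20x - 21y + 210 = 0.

d = |20·6 + (-21)·(-4) − (-210)| / √(400 + 441) = |414|/29 = 414/29.

414/29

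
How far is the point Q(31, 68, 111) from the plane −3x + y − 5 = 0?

Normal vector n = (−3, 1, 0), and n·(31, 68, 111) − 5 = −30.
|n| = √(9 + 1 + 0) = √10, so the distance is |-30|/√10 = 3√10.

3√10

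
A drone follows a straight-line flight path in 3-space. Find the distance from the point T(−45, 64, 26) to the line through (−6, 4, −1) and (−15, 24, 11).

15

A direction vector is d = (−9, 20, 12).
AP = (−39, 60, 27); AP·d = 1875, |AP|² = 5850, |d|² = 625.
distance² = |AP|² − (AP·d)²/|d|² = 5850 − 3515625/625 = 225, so the distance is 15.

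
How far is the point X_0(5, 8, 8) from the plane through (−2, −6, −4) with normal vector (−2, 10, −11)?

2/5

The plane has equation n·(r − (−2, −6, −4)) = 0, i.e. n·r = -12.
Then n·(5, 8, 8) − (−12) = −6.
|n| = √(4 + 100 + 121) = 15, so the distance is |-6|/15 = 2/5.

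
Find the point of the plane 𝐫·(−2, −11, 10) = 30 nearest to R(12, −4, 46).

The perpendicular from R has direction n = (−2, −11, 10): r = (12, −4, 46) + t(−2, −11, 10).
Substitute into the plane: n·(R + tn) = 30 gives 480 + 225t = 30, so t = -2.
Foot = (12, −4, 46) + (-2)·(−2, −11, 10) = (16, 18, 26).

(16, 18, 26)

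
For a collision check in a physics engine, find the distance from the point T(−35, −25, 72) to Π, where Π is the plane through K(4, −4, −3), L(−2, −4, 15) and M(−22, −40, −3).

21/23

KL = (−6, 0, 18) and KM = (−26, −36, 0), so a normal is n = KL × KM = (648, −468, 216).
Then n·(−35, −25, 72) − 3816 = 756.
|n| = √(419904 + 219024 + 46656) = 828, so the distance is |756|/828 = 21/23.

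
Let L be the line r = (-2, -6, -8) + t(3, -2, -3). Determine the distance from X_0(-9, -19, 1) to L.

√277

Direction vector d = (3, -2, -3).
AP = (-7, -13, 9); AP·d = -22, |AP|² = 299, |d|² = 22.
distance² = |AP|² − (AP·d)²/|d|² = 299 − 484/22 = 277, so the distance is √277.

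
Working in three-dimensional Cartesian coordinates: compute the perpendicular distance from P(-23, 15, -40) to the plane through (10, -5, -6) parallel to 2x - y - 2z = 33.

Parallel planes share the normal n = (2, -1, -2); since (10, -5, -6) lies on the plane, its equation is 2x - y - 2z = 37.
Then n·(-23, 15, -40) - 37 = -18.
|n| = √(4 + 1 + 4) = 3, so the distance is |-18|/3 = 6.

6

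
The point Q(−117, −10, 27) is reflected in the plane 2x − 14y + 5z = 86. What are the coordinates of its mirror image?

(-581/5, -78/5, 29)

n = (2, −14, 5), |n|² = 225, n·Q − 86 = -45, so t = -45/225 = -1/5.
Foot F = Q − (-1/5)·n = (−583/5, −64/5, 28); the reflection is 2F − Q = (−581/5, −78/5, 29).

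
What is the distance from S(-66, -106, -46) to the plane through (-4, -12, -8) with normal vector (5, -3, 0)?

28/√34

The plane has equation n·(r − (-4, -12, -8)) = 0, i.e. n·r = 16.
n = (5, -3, 0); n·P − 16 = -28; |n| = √34; distance = 28/√34 = 14√34/17.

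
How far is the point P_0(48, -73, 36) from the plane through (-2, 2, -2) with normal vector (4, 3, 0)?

The plane has equation n·(r − (-2, 2, -2)) = 0, i.e. n·r = -2.
n = (4, 3, 0); n·P − (-2) = -25; |n| = 5; distance = 25/5 = 5.

5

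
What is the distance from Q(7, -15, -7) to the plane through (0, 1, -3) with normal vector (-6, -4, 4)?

3/√17

The plane has equation n·(r − (0, 1, -3)) = 0, i.e. n·r = -16.
Then n·(7, -15, -7) - (-16) = 6.
|n| = √(36 + 16 + 16) = 2√17, so the distance is |6|/(2√17) = 3/√17.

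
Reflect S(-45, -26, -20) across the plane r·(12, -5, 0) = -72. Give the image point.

n = (12, -5, 0), |n|² = 169, n·S − (-72) = -338, so t = -338/169 = -2.
Foot F = S − (-2)·n = (-21, -36, -20); the reflection is 2F − S = (3, -46, -20).

(3, -46, -20)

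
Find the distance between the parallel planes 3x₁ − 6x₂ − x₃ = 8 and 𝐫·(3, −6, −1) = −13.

21√46/46

Both planes have normal n = (3, −6, −1), |n| = √46. Any point on the first plane is at distance |(-13) − 8|/|n| = 21/√46 from the second.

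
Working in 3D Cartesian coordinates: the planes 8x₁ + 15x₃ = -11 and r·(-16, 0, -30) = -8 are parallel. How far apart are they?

15/17

Divide the second equation by -2 to match normals: 8x₁ + 15x₃ = 4.
With common normal n = (8, 0, 15) (|n| = 17), the distance is |(-11) − 4|/|n| = 15/17.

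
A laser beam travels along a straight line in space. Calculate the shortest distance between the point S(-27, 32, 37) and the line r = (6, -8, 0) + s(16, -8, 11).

√3617

Direction vector d = (16, -8, 11).
AP = (-33, 40, 37), and AP × d = (736, 955, -376).
|AP × d|² = 1595097 and |d|² = 441, so the distance is √(1595097/441) = √3617.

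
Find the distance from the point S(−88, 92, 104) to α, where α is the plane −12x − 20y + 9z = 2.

6

Normal vector n = (−12, −20, 9), and n·(−88, 92, 104) − 2 = 150.
|n| = √(144 + 400 + 81) = 25, so the distance is |150|/25 = 6.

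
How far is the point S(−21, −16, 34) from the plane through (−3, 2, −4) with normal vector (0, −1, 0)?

18

The plane has equation n·(r − (−3, 2, −4)) = 0, i.e. n·r = -2.
n = (0, −1, 0); n·P − (-2) = 18; |n| = 1; distance = 18/1 = 18.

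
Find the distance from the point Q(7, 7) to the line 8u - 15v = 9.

58/17

d = |8·7 + (-15)·7 − 9| / √(64 + 225) = |-58|/17 = 58/17.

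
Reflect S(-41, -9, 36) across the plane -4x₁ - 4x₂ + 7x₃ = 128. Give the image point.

(-9, 23, -20)

With n = (-4, -4, 7), the signed offset is (n·S − 128)/|n|² = 324/81 = 4.
S' = S − 2t·n = (-41, -9, 36) − 8·(-4, -4, 7) = (-9, 23, -20).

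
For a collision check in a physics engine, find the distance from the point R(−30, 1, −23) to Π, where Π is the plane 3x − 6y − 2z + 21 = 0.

29/7

Normal vector n = (3, −6, −2), and n·(−30, 1, −23) − (−21) = −29.
|n| = √(9 + 36 + 4) = 7, so the distance is |-29|/7 = 29/7.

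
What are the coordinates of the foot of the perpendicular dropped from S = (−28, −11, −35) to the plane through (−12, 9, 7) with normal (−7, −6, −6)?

(0, 13, -11)

n = (−7, −6, −6), |n|² = 121, and n·S − (-12) = 484.
t = 484/121 = 4, so the foot is S − t·n = (−28, −11, −35) − 4·(−7, −6, −6) = (0, 13, −11).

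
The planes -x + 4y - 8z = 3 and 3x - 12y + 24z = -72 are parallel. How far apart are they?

Divide the second equation by -3 to match normals: -x + 4y - 8z = 24.
With common normal n = (-1, 4, -8) (|n| = 9), the distance is |3 − 24|/|n| = 21/9 = 7/3.

7/3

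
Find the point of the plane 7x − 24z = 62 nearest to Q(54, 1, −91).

The perpendicular from Q has direction n = (7, 0, −24): r = (54, 1, −91) + λ(7, 0, −24).
Substitute into the plane: n·(Q + λn) = 62 gives 2562 + 625λ = 62, so λ = -4.
Foot = (54, 1, −91) + (-4)·(7, 0, −24) = (26, 1, 5).

(26, 1, 5)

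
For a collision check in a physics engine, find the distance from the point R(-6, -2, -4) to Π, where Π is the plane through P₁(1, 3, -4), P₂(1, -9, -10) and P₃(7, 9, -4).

√6/3

P₁P₂ = (0, -12, -6) and P₁P₃ = (6, 6, 0), so a normal is n = P₁P₂ × P₁P₃ = (36, -36, 72).
Then n·(-6, -2, -4) - (-360) = -72.
|n| = √(1296 + 1296 + 5184) = 36√6, so the distance is |-72|/(36√6) = 2/√6.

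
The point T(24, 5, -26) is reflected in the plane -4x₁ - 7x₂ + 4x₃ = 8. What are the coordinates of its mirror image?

n = (-4, -7, 4), |n|² = 81, n·T − 8 = -243, so t = -243/81 = -3.
Foot F = T − (-3)·n = (12, -16, -14); the reflection is 2F − T = (0, -37, -2).

(0, -37, -2)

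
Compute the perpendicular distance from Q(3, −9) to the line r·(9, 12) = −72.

d = |9·3 + 12·(-9) − (-72)| / √(81 + 144) = |-9|/15 = 3/5.

3/5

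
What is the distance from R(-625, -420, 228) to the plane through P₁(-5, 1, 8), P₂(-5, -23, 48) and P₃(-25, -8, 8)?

8

P₁P₂ = (0, -24, 40) and P₁P₃ = (-20, -9, 0), so a normal is n = P₁P₂ × P₁P₃ = (360, -800, -480).
Then n·(-625, -420, 228) - (-6440) = 8000.
|n| = √(129600 + 640000 + 230400) = 1000, so the distance is |8000|/1000 = 8.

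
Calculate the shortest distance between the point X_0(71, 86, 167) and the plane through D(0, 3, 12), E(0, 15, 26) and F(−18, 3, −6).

7

DE = (0, 12, 14) and DF = (−18, 0, −18), so a normal is n = DE × DF = (−216, −252, 216).
Then n·(71, 86, 167) − 1836 = −2772.
|n| = √(46656 + 63504 + 46656) = 396, so the distance is |-2772|/396 = 7.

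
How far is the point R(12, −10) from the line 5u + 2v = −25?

The normal to the line is n = (5, 2) with |n| = √29.
|n·R − (-25)| = |40 − (-25)| = 65, so the distance is 65/√29 = 65√29/29.

65/√29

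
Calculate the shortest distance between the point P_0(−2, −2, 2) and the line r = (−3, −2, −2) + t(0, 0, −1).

Direction vector d = (0, 0, −1).
AP = (1, 0, 4), and AP × d = (0, 1, 0).
|AP × d|² = 1 and |d|² = 1, so the distance is √1 = 1.

1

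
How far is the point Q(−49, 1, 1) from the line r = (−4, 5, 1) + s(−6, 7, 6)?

3√173

Direction vector d = (−6, 7, 6).
AP = (−45, −4, 0); AP·d = 242, |AP|² = 2041, |d|² = 121.
distance² = |AP|² − (AP·d)²/|d|² = 2041 − 58564/121 = 1557, so the distance is 3√173.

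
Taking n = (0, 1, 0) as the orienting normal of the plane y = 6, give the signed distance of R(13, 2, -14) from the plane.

n·R − 6 = -4.
|n| = 1, so the signed distance is -4/1 = -4.

-4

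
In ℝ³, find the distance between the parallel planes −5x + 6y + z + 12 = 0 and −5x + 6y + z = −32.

With common normal n = (−5, 6, 1) (|n| = √62), the distance is |(-12) − (-32)|/|n| = 20/√62 = 10√62/31.

20/√62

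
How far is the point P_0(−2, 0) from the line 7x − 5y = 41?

55√74/74

d = |7·(-2) + (-5)·0 − 41| / √(49 + 25) = |-55|/√74 = 55√74/74.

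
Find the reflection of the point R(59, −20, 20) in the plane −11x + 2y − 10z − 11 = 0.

(-29, -4, -60)

n = (−11, 2, −10), |n|² = 225, n·R − 11 = -900, so t = -900/225 = -4.
Foot F = R − (-4)·n = (15, −12, −20); the reflection is 2F − R = (−29, −4, −60).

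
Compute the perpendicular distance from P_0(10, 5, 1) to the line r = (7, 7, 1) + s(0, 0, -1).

√13

Direction vector d = (0, 0, -1).
AP = (3, -2, 0); AP·d = 0, |AP|² = 13, |d|² = 1.
distance² = |AP|² − (AP·d)²/|d|² = 13 − 0/1 = 13, so the distance is √13.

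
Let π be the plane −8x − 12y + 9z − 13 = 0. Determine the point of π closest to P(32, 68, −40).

n = (−8, −12, 9), |n|² = 289, and n·P − 13 = -1445.
t = -1445/289 = -5, so the foot is P − t·n = (32, 68, −40) − (-5)·(−8, −12, 9) = (−8, 8, 5).

(-8, 8, 5)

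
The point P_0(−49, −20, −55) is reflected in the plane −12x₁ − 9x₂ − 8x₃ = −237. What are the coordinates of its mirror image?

(71, 70, 25)

n = (−12, −9, −8), |n|² = 289, n·P_0 − (-237) = 1445, so t = 1445/289 = 5.
Foot F = P_0 − 5·n = (11, 25, −15); the reflection is 2F − P_0 = (71, 70, 25).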